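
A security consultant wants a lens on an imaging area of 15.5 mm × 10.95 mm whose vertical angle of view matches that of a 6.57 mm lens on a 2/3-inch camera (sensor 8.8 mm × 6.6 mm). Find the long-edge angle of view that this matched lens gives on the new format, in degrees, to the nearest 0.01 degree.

Equal vertical AOV ⇒ f₂ = f₁ · 10.95/6.6 = 6.57 × 1.65909 ≈ 10.9002 mm.
Long-edge AOV on the new format = 2·arctan(15.5 / (2 × 10.9002)) = 2·arctan(0.71099) ≈ 70.8252°.

70.83°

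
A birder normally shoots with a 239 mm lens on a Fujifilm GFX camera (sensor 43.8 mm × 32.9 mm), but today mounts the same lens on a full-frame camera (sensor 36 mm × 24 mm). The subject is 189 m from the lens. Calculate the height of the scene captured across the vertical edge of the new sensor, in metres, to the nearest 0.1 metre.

The focal length stays 239 mm; the relevant sensor dimension is now h = 24 mm. Object distance dₒ = 189 m = 189000 mm.
Thin-lens field height W = h·(dₒ − f)/f = 24 × (189000 − 239)/239 ≈ 18955.079 mm = 18.9551 m.

19.0 m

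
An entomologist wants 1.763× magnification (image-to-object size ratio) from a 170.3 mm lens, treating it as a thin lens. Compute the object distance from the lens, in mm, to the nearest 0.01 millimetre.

With m = dᵢ/dₒ and 1/f = 1/dₒ + 1/dᵢ, substituting dᵢ = m·dₒ gives 1/f = (1 + 1/m)/dₒ, hence dₒ = f·(1 + 1/m).
dₒ = 170.3 × (1 + 1/1.763) = 170.3 × 1.56721 ≈ 266.897 mm.

266.90 mm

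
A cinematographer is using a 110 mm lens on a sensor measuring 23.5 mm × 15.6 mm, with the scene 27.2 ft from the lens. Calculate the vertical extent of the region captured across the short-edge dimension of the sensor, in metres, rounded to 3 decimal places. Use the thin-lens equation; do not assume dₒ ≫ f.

dₒ: 27.2 ft × 304.8 mm/ft = 8290.56 mm.
Similar triangles through the lens centre give W/dₒ = h/dᵢ; with 1/f = 1/dₒ + 1/dᵢ this gives W = h·(dₒ − f)/f.
W = 15.6 mm × (8290.56 − 110) / 110 = 15.6 × 74.3687 ≈ 1160.152 mm = 1.16015 m.

1.160 m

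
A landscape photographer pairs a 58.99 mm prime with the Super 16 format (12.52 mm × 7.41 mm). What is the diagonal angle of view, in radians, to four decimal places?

Sensor diagonal = √(12.52² + 7.41²) = √211.6585 ≈ 14.5485 mm.
Angle of view α = 2·arctan(d/2f) with d = 14.5485 mm and f = 58.99 mm.
d/2f = 0.12331; arctan(0.12331) ≈ 0.1227 rad, so α ≈ 0.2454 rad.

0.2454 rad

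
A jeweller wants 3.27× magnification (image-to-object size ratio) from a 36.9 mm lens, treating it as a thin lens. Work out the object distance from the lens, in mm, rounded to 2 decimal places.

48.18 mm

With m = dᵢ/dₒ and 1/f = 1/dₒ + 1/dᵢ, substituting dᵢ = m·dₒ gives 1/f = (1 + 1/m)/dₒ, hence dₒ = f·(1 + 1/m).
dₒ = 36.9 × (1 + 1/3.27) = 36.9 × 1.30581 ≈ 48.184 mm.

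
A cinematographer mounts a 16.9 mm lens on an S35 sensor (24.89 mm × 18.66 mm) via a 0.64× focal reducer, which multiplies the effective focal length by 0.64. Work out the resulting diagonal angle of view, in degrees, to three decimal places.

110.372°

Effective focal length f = 16.9 × 0.64 = 10.816 mm.
Sensor diagonal = √(24.89² + 18.66²) = √967.7077 ≈ 31.1080 mm.
α = 2·arctan(31.108 / (2 × 10.816)) = 2·arctan(1.43805) ≈ 110.3717°.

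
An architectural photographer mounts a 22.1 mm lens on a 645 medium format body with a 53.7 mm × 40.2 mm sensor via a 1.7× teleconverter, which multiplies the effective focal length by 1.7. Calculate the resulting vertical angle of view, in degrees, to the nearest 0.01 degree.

56.29°

Effective focal length f = 22.1 × 1.7 = 37.57 mm.
α = 2·arctan(40.2 / (2 × 37.57)) = 2·arctan(0.53500) ≈ 56.2937°.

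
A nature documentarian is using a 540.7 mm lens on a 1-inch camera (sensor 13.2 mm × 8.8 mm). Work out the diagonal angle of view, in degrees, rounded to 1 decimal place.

Sensor diagonal = √(13.2² + 8.8²) = √251.6800 ≈ 15.8644 mm.
Angle of view α = 2·arctan(d/2f) with d = 15.8644 mm and f = 540.7 mm.
d/2f = 0.01467; arctan(0.01467) ≈ 0.8405°, so α ≈ 1.6810°.

1.7°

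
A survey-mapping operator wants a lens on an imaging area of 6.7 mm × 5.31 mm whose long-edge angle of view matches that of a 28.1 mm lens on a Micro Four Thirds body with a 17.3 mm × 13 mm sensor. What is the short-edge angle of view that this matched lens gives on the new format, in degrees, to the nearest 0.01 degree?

Equal long-edge AOV ⇒ f₂ = f₁ · 6.7/17.3 = 28.1 × 0.38728 ≈ 10.8827 mm.
Short-edge AOV on the new format = 2·arctan(5.31 / (2 × 10.8827)) = 2·arctan(0.24397) ≈ 27.4208°.

27.42°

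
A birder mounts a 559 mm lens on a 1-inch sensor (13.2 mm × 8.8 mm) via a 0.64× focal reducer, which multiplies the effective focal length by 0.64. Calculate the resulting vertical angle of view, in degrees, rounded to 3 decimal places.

Effective focal length f = 559 × 0.64 = 357.76 mm.
α = 2·arctan(8.8 / (2 × 357.76)) = 2·arctan(0.01230) ≈ 1.4093°.

1.409°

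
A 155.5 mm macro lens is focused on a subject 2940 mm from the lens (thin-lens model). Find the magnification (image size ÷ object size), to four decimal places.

Thin lens: 1/f = 1/dₒ + 1/dᵢ → 1/dᵢ = 1/155.5 − 1/2940 = 0.0060907 mm⁻¹, so dᵢ ≈ 164.1839 mm.
Magnification m = dᵢ/dₒ = 164.1839/2940 ≈ 0.05584.

0.0558×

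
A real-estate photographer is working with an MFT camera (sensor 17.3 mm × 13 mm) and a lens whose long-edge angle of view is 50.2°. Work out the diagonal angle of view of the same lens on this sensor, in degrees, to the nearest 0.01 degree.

60.74°

From the long-edge AOV: f = 17.3 / (2·tan(25.1°)) = 17.3 / 0.93687 ≈ 18.4658 mm.
Sensor diagonal = √(17.3² + 13²) = √468.2900 ≈ 21.6400 mm.
Diagonal AOV = 2·arctan(21.6400 / (2 × 18.4658)) = 2·arctan(0.58595) ≈ 60.7363°.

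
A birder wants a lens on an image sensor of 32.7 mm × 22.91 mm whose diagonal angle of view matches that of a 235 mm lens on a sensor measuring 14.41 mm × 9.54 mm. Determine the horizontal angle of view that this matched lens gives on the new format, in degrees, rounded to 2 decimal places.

3.45°

Sensor diagonal = √(14.41² + 9.54²) = √298.6597 ≈ 17.2818 mm.
Sensor diagonal = √(32.7² + 22.91²) = √1594.1581 ≈ 39.9269 mm.
Equal diagonal AOV ⇒ f₂ = f₁ · 39.9269/17.2818 = 235 × 2.31035 ≈ 542.9318 mm.
Horizontal AOV on the new format = 2·arctan(32.7 / (2 × 542.9318)) = 2·arctan(0.03011) ≈ 3.4498°.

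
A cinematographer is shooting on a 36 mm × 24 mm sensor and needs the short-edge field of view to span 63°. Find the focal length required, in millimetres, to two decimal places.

From α = 2·arctan(h/2f) we get f = h / (2·tan(α/2)).
With h = 24 mm and α/2 = 31.5°, tan(α/2) ≈ 0.61280, so f ≈ 24 / 1.22560 ≈ 19.5822 mm.

19.58 mm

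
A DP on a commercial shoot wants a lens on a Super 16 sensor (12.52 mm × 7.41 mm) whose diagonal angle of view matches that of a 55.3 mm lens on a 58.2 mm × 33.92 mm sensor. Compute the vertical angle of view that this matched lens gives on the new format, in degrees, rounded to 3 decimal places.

34.470°

Sensor diagonal = √(58.2² + 33.92²) = √4537.8064 ≈ 67.3632 mm.
Sensor diagonal = √(12.52² + 7.41²) = √211.6585 ≈ 14.5485 mm.
Equal diagonal AOV ⇒ f₂ = f₁ · 14.5485/67.3632 = 55.3 × 0.21597 ≈ 11.9432 mm.
Vertical AOV on the new format = 2·arctan(7.41 / (2 × 11.9432)) = 2·arctan(0.31022) ≈ 34.4698°.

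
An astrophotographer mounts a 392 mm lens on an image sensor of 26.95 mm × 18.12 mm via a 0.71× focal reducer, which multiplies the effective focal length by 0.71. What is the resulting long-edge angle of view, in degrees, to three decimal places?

5.544°

Effective focal length f = 392 × 0.71 = 278.32 mm.
α = 2·arctan(26.95 / (2 × 278.32)) = 2·arctan(0.04842) ≈ 5.5437°.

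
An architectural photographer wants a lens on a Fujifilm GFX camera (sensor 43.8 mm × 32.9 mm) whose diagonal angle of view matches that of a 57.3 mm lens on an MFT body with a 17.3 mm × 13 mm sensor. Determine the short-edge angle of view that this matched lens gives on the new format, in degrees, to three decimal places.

Sensor diagonal = √(17.3² + 13²) = √468.2900 ≈ 21.6400 mm.
Sensor diagonal = √(43.8² + 32.9²) = √3000.8500 ≈ 54.7800 mm.
Equal diagonal AOV ⇒ f₂ = f₁ · 54.7800/21.6400 = 57.3 × 2.53142 ≈ 145.0505 mm.
Short-edge AOV on the new format = 2·arctan(32.9 / (2 × 145.0505)) = 2·arctan(0.11341) ≈ 12.9404°.

12.940°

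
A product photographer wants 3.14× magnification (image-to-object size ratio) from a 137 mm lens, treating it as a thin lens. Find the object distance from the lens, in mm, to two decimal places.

180.63 mm

With m = dᵢ/dₒ and 1/f = 1/dₒ + 1/dᵢ, substituting dᵢ = m·dₒ gives 1/f = (1 + 1/m)/dₒ, hence dₒ = f·(1 + 1/m).
dₒ = 137 × (1 + 1/3.14) = 137 × 1.31847 ≈ 180.631 mm.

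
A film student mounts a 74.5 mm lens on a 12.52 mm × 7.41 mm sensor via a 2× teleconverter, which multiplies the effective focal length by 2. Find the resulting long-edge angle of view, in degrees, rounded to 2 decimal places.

4.81°

Effective focal length f = 74.5 × 2 = 149 mm.
α = 2·arctan(12.52 / (2 × 149)) = 2·arctan(0.04201) ≈ 4.8116°.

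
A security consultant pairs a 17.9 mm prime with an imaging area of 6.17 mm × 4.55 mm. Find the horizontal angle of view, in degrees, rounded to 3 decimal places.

19.557°

Angle of view α = 2·arctan(w/2f) with w = 6.17 mm and f = 17.9 mm.
w/2f = 0.17235; arctan(0.17235) ≈ 9.7787°, so α ≈ 19.5573°.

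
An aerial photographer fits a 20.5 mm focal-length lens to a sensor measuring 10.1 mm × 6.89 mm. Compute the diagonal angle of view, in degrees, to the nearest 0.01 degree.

33.21°

Sensor diagonal = √(10.1² + 6.89²) = √149.4821 ≈ 12.2263 mm.
Angle of view α = 2·arctan(d/2f) with d = 12.2263 mm and f = 20.5 mm.
d/2f = 0.29820; arctan(0.29820) ≈ 16.6047°, so α ≈ 33.2094°.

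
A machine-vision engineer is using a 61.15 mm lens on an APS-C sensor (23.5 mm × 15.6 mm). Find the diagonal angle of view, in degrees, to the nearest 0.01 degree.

Sensor diagonal = √(23.5² + 15.6²) = √795.6100 ≈ 28.2066 mm.
Angle of view α = 2·arctan(d/2f) with d = 28.2066 mm and f = 61.15 mm.
d/2f = 0.23063; arctan(0.23063) ≈ 12.9873°, so α ≈ 25.9745°.

25.97°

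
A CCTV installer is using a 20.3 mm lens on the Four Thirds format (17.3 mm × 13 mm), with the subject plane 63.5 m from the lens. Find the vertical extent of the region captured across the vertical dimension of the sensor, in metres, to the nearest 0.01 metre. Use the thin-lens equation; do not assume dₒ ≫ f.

dₒ: 63.5 m = 63500 mm.
Similar triangles through the lens centre give W/dₒ = h/dᵢ; with 1/f = 1/dₒ + 1/dᵢ this gives W = h·(dₒ − f)/f.
W = 13 mm × (63500 − 20.3) / 20.3 = 13 × 3127.0788 ≈ 40652.025 mm = 40.652 m.

40.65 m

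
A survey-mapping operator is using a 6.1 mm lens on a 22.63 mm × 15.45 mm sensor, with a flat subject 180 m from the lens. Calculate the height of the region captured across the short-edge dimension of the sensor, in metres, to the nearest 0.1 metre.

455.9 m

dₒ: 180 m = 180000 mm.
Similar triangles through the lens centre give W/dₒ = h/dᵢ; with 1/f = 1/dₒ + 1/dᵢ this gives W = h·(dₒ − f)/f.
W = 15.45 mm × (180000 − 6.1) / 6.1 = 15.45 × 29507.1967 ≈ 455886.189 mm = 455.886 m.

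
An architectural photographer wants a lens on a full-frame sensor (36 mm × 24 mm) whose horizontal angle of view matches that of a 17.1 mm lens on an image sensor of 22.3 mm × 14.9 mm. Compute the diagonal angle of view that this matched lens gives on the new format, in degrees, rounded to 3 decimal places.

Equal horizontal AOV ⇒ f₂ = f₁ · 36/22.3 = 17.1 × 1.61435 ≈ 27.6054 mm.
Sensor diagonal = √(36² + 24²) = √1872.0000 ≈ 43.2666 mm.
Diagonal AOV on the new format = 2·arctan(43.2666 / (2 × 27.6054)) = 2·arctan(0.78366) ≈ 76.1690°.

76.169°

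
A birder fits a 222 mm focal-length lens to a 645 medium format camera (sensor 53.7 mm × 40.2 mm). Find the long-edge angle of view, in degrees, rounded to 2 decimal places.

13.79°

Angle of view α = 2·arctan(w/2f) with w = 53.7 mm and f = 222 mm.
w/2f = 0.12095; arctan(0.12095) ≈ 6.8962°, so α ≈ 13.7924°.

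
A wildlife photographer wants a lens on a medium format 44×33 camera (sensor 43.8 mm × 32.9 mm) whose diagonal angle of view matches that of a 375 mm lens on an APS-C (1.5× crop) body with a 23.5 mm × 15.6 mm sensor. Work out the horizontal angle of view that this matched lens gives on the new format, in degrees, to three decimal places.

3.445°

Sensor diagonal = √(23.5² + 15.6²) = √795.6100 ≈ 28.2066 mm.
Sensor diagonal = √(43.8² + 32.9²) = √3000.8500 ≈ 54.7800 mm.
Equal diagonal AOV ⇒ f₂ = f₁ · 54.7800/28.2066 = 375 × 1.94210 ≈ 728.2882 mm.
Horizontal AOV on the new format = 2·arctan(43.8 / (2 × 728.2882)) = 2·arctan(0.03007) ≈ 3.4448°.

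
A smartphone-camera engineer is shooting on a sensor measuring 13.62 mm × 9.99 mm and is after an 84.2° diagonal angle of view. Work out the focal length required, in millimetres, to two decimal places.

Sensor diagonal = √(13.62² + 9.99²) = √285.3045 ≈ 16.8910 mm.
From α = 2·arctan(d/2f) we get f = d / (2·tan(α/2)).
With d = 16.8910 mm and α/2 = 42.1°, tan(α/2) ≈ 0.90357, so f ≈ 16.8910 / 1.80714 ≈ 9.3468 mm.

9.35 mm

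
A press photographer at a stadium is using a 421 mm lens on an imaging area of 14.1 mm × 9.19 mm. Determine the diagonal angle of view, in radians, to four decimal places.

Sensor diagonal = √(14.1² + 9.19²) = √283.2661 ≈ 16.8305 mm.
Angle of view α = 2·arctan(d/2f) with d = 16.8305 mm and f = 421 mm.
d/2f = 0.01999; arctan(0.01999) ≈ 0.0200 rad, so α ≈ 0.0400 rad.

0.0400 rad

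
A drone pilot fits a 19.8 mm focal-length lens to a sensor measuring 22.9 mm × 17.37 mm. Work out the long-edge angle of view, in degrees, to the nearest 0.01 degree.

Angle of view α = 2·arctan(w/2f) with w = 22.9 mm and f = 19.8 mm.
w/2f = 0.57828; arctan(0.57828) ≈ 30.0401°, so α ≈ 60.0801°.

60.08°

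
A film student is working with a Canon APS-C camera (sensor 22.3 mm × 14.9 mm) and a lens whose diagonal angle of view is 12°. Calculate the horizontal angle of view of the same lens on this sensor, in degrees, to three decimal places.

Sensor diagonal = √(22.3² + 14.9²) = √719.3000 ≈ 26.8198 mm.
From the diagonal AOV: f = 26.8198 / (2·tan(6°)) = 26.8198 / 0.21021 ≈ 127.5865 mm.
Horizontal AOV = 2·arctan(22.3 / (2 × 127.5865)) = 2·arctan(0.08739) ≈ 9.9890°.

9.989°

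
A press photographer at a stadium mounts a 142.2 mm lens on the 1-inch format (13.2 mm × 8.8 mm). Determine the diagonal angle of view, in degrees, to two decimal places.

Sensor diagonal = √(13.2² + 8.8²) = √251.6800 ≈ 15.8644 mm.
Angle of view α = 2·arctan(d/2f) with d = 15.8644 mm and f = 142.2 mm.
d/2f = 0.05578; arctan(0.05578) ≈ 3.1928°, so α ≈ 6.3855°.

6.39°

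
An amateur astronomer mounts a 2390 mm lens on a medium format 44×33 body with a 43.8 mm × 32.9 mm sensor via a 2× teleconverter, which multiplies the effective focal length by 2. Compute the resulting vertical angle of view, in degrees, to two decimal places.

0.39°

Effective focal length f = 2390 × 2 = 4780 mm.
α = 2·arctan(32.9 / (2 × 4780)) = 2·arctan(0.00344) ≈ 0.3944°.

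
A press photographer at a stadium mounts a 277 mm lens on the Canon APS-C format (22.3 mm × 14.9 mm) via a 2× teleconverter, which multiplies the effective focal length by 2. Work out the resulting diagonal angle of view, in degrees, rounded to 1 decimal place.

2.8°

Effective focal length f = 277 × 2 = 554 mm.
Sensor diagonal = √(22.3² + 14.9²) = √719.3000 ≈ 26.8198 mm.
α = 2·arctan(26.820 / (2 × 554)) = 2·arctan(0.02421) ≈ 2.7732°.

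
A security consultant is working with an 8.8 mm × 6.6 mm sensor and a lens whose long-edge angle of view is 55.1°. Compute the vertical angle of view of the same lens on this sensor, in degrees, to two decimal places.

42.74°

From the long-edge AOV: f = 8.8 / (2·tan(27.55°)) = 8.8 / 1.04335 ≈ 8.4343 mm.
Vertical AOV = 2·arctan(6.6 / (2 × 8.4343)) = 2·arctan(0.39126) ≈ 42.7366°.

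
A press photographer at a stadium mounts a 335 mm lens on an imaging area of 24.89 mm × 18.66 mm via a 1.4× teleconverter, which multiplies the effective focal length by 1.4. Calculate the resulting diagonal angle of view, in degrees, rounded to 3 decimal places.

3.799°

Effective focal length f = 335 × 1.4 = 469 mm.
Sensor diagonal = √(24.89² + 18.66²) = √967.7077 ≈ 31.1080 mm.
α = 2·arctan(31.108 / (2 × 469)) = 2·arctan(0.03316) ≈ 3.7989°.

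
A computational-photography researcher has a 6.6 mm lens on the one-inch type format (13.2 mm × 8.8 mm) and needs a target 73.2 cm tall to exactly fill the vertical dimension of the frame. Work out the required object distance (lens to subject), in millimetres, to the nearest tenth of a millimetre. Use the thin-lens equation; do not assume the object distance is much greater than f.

555.6 mm

W: 73.2 cm = 732 mm.
Magnification m = h/W = dᵢ/dₒ; combined with 1/f = 1/dₒ + 1/dᵢ this gives dₒ = f·(1 + W/h).
dₒ = 6.6 mm × (1 + 732/8.8) = 6.6 × 84.1818 ≈ 555.600 mm.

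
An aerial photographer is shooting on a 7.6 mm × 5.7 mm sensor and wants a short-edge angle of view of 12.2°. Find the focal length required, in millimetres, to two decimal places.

26.67 mm

From α = 2·arctan(h/2f) we get f = h / (2·tan(α/2)).
With h = 5.7 mm and α/2 = 6.1°, tan(α/2) ≈ 0.10687, so f ≈ 5.7 / 0.21374 ≈ 26.6681 mm.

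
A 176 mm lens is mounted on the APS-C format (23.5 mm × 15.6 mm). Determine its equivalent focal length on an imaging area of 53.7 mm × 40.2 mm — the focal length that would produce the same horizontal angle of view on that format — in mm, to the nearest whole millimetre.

402 mm

Equal angle of view means equal width/f ratio, so f₂ = f₁ · (width₂/width₁) = 176 × 53.7/23.5.
f₂ = 176 × 2.28511 ≈ 402.179 mm.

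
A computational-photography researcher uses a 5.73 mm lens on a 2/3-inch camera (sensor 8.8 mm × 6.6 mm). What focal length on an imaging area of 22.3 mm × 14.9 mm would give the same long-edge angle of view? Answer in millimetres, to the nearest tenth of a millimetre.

Equal angle of view means equal width/f ratio, so f₂ = f₁ · (width₂/width₁) = 5.73 × 22.3/8.8.
f₂ = 5.73 × 2.53409 ≈ 14.520 mm.

14.5 mm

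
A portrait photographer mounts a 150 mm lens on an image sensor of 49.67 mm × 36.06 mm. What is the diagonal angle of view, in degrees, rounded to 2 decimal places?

23.13°

Sensor diagonal = √(49.67² + 36.06²) = √3767.4325 ≈ 61.3794 mm.
Angle of view α = 2·arctan(d/2f) with d = 61.3794 mm and f = 150 mm.
d/2f = 0.20460; arctan(0.20460) ≈ 11.5630°, so α ≈ 23.1260°.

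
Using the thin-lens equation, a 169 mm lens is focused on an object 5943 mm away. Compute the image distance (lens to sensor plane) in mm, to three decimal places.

1/dᵢ = 1/f − 1/dₒ = 1/169 − 1/5943 = 0.0057489 mm⁻¹.
dᵢ = 1/0.0057489 ≈ 173.9465 mm.

173.946 mm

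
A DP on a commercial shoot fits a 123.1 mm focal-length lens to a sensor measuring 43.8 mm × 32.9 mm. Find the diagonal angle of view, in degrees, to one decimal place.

Sensor diagonal = √(43.8² + 32.9²) = √3000.8500 ≈ 54.7800 mm.
Angle of view α = 2·arctan(d/2f) with d = 54.7800 mm and f = 123.1 mm.
d/2f = 0.22250; arctan(0.22250) ≈ 12.5441°, so α ≈ 25.0882°.

25.1°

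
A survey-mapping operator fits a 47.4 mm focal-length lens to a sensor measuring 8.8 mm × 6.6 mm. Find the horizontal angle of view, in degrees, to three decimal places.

Angle of view α = 2·arctan(w/2f) with w = 8.8 mm and f = 47.4 mm.
w/2f = 0.09283; arctan(0.09283) ≈ 5.3034°, so α ≈ 10.6068°.

10.607°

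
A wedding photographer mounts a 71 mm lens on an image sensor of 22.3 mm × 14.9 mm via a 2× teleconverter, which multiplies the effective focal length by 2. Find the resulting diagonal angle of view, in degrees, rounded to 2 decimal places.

10.79°

Effective focal length f = 71 × 2 = 142 mm.
Sensor diagonal = √(22.3² + 14.9²) = √719.3000 ≈ 26.8198 mm.
α = 2·arctan(26.820 / (2 × 142)) = 2·arctan(0.09444) ≈ 10.7895°.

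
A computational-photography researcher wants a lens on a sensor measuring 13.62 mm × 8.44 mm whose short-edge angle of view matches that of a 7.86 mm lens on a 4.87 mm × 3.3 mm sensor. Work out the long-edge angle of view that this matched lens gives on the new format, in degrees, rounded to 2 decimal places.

Equal short-edge AOV ⇒ f₂ = f₁ · 8.44/3.3 = 7.86 × 2.55758 ≈ 20.1025 mm.
Long-edge AOV on the new format = 2·arctan(13.62 / (2 × 20.1025)) = 2·arctan(0.33876) ≈ 37.4290°.

37.43°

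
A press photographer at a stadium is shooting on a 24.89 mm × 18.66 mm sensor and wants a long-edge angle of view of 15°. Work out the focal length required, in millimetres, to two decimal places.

From α = 2·arctan(w/2f) we get f = w / (2·tan(α/2)).
With w = 24.89 mm and α/2 = 7.5°, tan(α/2) ≈ 0.13165, so f ≈ 24.89 / 0.26330 ≈ 94.5292 mm.

94.53 mm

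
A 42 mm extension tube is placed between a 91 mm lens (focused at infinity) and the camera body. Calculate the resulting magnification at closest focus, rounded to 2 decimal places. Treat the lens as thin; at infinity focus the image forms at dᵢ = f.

The tube moves the image plane from f to f + e, so dᵢ = 91 + 42 = 133 mm. Focus is achieved when 1/f = 1/dₒ + 1/dᵢ, giving dₒ = 1/(1/f − 1/(f+e)).
Magnification m = dᵢ/dₒ = (f+e)·(1/f − 1/(f+e)) = e/f = 42/91 ≈ 0.4615.

0.46×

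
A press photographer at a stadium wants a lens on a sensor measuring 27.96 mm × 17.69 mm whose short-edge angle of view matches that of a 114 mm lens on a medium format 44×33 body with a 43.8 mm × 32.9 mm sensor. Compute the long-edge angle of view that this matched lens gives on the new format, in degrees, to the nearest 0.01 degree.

25.70°

Equal short-edge AOV ⇒ f₂ = f₁ · 17.69/32.9 = 114 × 0.53769 ≈ 61.2967 mm.
Long-edge AOV on the new format = 2·arctan(27.96 / (2 × 61.2967)) = 2·arctan(0.22807) ≈ 25.6955°.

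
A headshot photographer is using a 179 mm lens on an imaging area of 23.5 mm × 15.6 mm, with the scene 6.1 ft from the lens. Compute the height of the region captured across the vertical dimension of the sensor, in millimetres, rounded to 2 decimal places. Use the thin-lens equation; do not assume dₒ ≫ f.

146.44 mm

dₒ: 6.1 ft × 304.8 mm/ft = 1859.28 mm.
Similar triangles through the lens centre give W/dₒ = h/dᵢ; with 1/f = 1/dₒ + 1/dᵢ this gives W = h·(dₒ − f)/f.
W = 15.6 mm × (1859.28 − 179) / 179 = 15.6 × 9.3870 ≈ 146.438 mm.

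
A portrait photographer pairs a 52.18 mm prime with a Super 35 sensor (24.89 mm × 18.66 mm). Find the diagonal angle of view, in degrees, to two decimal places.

33.20°

Sensor diagonal = √(24.89² + 18.66²) = √967.7077 ≈ 31.1080 mm.
Angle of view α = 2·arctan(d/2f) with d = 31.1080 mm and f = 52.18 mm.
d/2f = 0.29808; arctan(0.29808) ≈ 16.5985°, so α ≈ 33.1969°.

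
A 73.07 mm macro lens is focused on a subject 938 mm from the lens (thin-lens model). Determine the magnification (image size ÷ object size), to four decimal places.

Thin lens: 1/f = 1/dₒ + 1/dᵢ → 1/dᵢ = 1/73.07 − 1/938 = 0.0126194 mm⁻¹, so dᵢ ≈ 79.2430 mm.
Magnification m = dᵢ/dₒ = 79.2430/938 ≈ 0.08448.

0.0845×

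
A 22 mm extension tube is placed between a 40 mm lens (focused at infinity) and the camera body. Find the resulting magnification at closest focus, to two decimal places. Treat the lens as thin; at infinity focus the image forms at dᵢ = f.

The tube moves the image plane from f to f + e, so dᵢ = 40 + 22 = 62 mm. Focus is achieved when 1/f = 1/dₒ + 1/dᵢ, giving dₒ = 1/(1/f − 1/(f+e)).
Magnification m = dᵢ/dₒ = (f+e)·(1/f − 1/(f+e)) = e/f = 22/40 ≈ 0.5500.

0.55×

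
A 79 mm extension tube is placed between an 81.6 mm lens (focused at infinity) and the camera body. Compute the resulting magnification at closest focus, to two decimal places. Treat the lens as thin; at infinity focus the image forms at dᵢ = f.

0.97×

The tube moves the image plane from f to f + e, so dᵢ = 81.6 + 79 = 160.6 mm. Focus is achieved when 1/f = 1/dₒ + 1/dᵢ, giving dₒ = 1/(1/f − 1/(f+e)).
Magnification m = dᵢ/dₒ = (f+e)·(1/f − 1/(f+e)) = e/f = 79/81.6 ≈ 0.9681.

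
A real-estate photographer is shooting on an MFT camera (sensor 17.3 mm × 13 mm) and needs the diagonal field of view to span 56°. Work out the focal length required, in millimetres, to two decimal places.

Sensor diagonal = √(17.3² + 13²) = √468.2900 ≈ 21.6400 mm.
From α = 2·arctan(d/2f) we get f = d / (2·tan(α/2)).
With d = 21.6400 mm and α/2 = 28°, tan(α/2) ≈ 0.53171, so f ≈ 21.6400 / 1.06342 ≈ 20.3495 mm.

20.35 mm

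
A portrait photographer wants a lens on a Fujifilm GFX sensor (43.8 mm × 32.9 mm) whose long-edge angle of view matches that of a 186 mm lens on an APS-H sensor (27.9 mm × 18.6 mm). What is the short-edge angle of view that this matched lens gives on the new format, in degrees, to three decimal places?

6.449°

Equal long-edge AOV ⇒ f₂ = f₁ · 43.8/27.9 = 186 × 1.56989 ≈ 292.0000 mm.
Short-edge AOV on the new format = 2·arctan(32.9 / (2 × 292.0000)) = 2·arctan(0.05634) ≈ 6.4488°.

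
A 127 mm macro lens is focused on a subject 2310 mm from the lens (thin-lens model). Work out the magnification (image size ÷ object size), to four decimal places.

0.0582×

Thin lens: 1/f = 1/dₒ + 1/dᵢ → 1/dᵢ = 1/127 − 1/2310 = 0.0074411 mm⁻¹, so dᵢ ≈ 134.3885 mm.
Magnification m = dᵢ/dₒ = 134.3885/2310 ≈ 0.05818.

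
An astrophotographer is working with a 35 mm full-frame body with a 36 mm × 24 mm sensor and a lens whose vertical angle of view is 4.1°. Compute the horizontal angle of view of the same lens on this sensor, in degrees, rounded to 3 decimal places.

6.147°

From the vertical AOV: f = 24 / (2·tan(2.05°)) = 24 / 0.07159 ≈ 335.2468 mm.
Horizontal AOV = 2·arctan(36 / (2 × 335.2468)) = 2·arctan(0.05369) ≈ 6.1467°.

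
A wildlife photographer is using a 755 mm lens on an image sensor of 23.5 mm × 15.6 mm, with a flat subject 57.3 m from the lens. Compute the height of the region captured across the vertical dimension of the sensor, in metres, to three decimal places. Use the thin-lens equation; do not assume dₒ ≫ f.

dₒ: 57.3 m = 57300 mm.
Similar triangles through the lens centre give W/dₒ = h/dᵢ; with 1/f = 1/dₒ + 1/dᵢ this gives W = h·(dₒ − f)/f.
W = 15.6 mm × (57300 − 755) / 755 = 15.6 × 74.8940 ≈ 1168.347 mm = 1.16835 m.

1.168 m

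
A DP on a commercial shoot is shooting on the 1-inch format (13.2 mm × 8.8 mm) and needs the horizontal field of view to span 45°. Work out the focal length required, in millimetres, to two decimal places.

15.93 mm

From α = 2·arctan(w/2f) we get f = w / (2·tan(α/2)).
With w = 13.2 mm and α/2 = 22.5°, tan(α/2) ≈ 0.41421, so f ≈ 13.2 / 0.82843 ≈ 15.9338 mm.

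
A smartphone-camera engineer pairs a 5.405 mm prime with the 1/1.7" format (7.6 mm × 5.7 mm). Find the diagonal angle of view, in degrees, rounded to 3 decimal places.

82.619°

Sensor diagonal = √(7.6² + 5.7²) = √90.2500 ≈ 9.5000 mm.
Angle of view α = 2·arctan(d/2f) with d = 9.5000 mm and f = 5.405 mm.
d/2f = 0.87882; arctan(0.87882) ≈ 41.3095°, so α ≈ 82.6190°.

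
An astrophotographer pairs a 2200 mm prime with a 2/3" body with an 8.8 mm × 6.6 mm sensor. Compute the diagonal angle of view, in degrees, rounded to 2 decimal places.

Sensor diagonal = √(8.8² + 6.6²) = √121.0000 ≈ 11.0000 mm.
Angle of view α = 2·arctan(d/2f) with d = 11.0000 mm and f = 2200 mm.
d/2f = 0.00250; arctan(0.00250) ≈ 0.1432°, so α ≈ 0.2865°.

0.29°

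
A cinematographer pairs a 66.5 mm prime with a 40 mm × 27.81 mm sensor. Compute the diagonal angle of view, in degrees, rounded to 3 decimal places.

Sensor diagonal = √(40² + 27.81²) = √2373.3961 ≈ 48.7175 mm.
Angle of view α = 2·arctan(d/2f) with d = 48.7175 mm and f = 66.5 mm.
d/2f = 0.36630; arctan(0.36630) ≈ 20.1176°, so α ≈ 40.2353°.

40.235°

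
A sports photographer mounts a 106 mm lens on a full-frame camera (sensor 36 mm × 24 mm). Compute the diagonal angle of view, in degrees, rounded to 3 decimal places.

23.070°

Sensor diagonal = √(36² + 24²) = √1872.0000 ≈ 43.2666 mm.
Angle of view α = 2·arctan(d/2f) with d = 43.2666 mm and f = 106 mm.
d/2f = 0.20409; arctan(0.20409) ≈ 11.5350°, so α ≈ 23.0699°.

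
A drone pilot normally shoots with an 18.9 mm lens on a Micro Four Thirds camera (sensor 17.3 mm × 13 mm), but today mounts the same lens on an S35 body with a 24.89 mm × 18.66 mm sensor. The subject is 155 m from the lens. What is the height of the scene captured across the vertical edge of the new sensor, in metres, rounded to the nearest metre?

153 m

The focal length stays 18.9 mm; the relevant sensor dimension is now h = 18.66 mm. Object distance dₒ = 155 m = 155000 mm.
Thin-lens field height W = h·(dₒ − f)/f = 18.66 × (155000 − 18.9)/18.9 ≈ 153013.086 mm = 153.013 m.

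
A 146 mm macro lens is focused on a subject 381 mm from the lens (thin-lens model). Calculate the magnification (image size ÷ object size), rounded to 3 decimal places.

Thin lens: 1/f = 1/dₒ + 1/dᵢ → 1/dᵢ = 1/146 − 1/381 = 0.0042246 mm⁻¹, so dᵢ ≈ 236.7064 mm.
Magnification m = dᵢ/dₒ = 236.7064/381 ≈ 0.62128.

0.621×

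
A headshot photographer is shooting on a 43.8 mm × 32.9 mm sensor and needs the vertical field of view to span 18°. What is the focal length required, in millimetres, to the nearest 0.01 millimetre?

103.86 mm

From α = 2·arctan(h/2f) we get f = h / (2·tan(α/2)).
With h = 32.9 mm and α/2 = 9°, tan(α/2) ≈ 0.15838, so f ≈ 32.9 / 0.31677 ≈ 103.8612 mm.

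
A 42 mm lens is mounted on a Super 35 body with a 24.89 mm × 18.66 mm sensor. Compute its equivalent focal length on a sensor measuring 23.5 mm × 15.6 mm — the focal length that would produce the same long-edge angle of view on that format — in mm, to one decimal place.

39.7 mm

Equal angle of view means equal width/f ratio, so f₂ = f₁ · (width₂/width₁) = 42 × 23.5/24.89.
f₂ = 42 × 0.94415 ≈ 39.654 mm.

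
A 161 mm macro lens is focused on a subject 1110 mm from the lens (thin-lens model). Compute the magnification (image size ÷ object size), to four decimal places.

0.1697×

Thin lens: 1/f = 1/dₒ + 1/dᵢ → 1/dᵢ = 1/161 − 1/1110 = 0.0053103 mm⁻¹, so dᵢ ≈ 188.3140 mm.
Magnification m = dᵢ/dₒ = 188.3140/1110 ≈ 0.16965.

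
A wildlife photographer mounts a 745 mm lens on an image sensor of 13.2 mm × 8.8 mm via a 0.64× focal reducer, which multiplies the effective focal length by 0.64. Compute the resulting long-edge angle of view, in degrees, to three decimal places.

1.586°

Effective focal length f = 745 × 0.64 = 476.8 mm.
α = 2·arctan(13.2 / (2 × 476.8)) = 2·arctan(0.01384) ≈ 1.5861°.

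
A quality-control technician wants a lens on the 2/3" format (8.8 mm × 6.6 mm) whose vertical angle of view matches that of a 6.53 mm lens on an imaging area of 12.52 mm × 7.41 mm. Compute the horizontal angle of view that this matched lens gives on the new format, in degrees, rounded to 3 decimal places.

74.216°

Equal vertical AOV ⇒ f₂ = f₁ · 6.6/7.41 = 6.53 × 0.89069 ≈ 5.8162 mm.
Horizontal AOV on the new format = 2·arctan(8.8 / (2 × 5.8162)) = 2·arctan(0.75651) ≈ 74.2156°.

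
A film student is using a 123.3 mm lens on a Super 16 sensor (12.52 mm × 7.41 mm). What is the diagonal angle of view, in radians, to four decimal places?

Sensor diagonal = √(12.52² + 7.41²) = √211.6585 ≈ 14.5485 mm.
Angle of view α = 2·arctan(d/2f) with d = 14.5485 mm and f = 123.3 mm.
d/2f = 0.05900; arctan(0.05900) ≈ 0.0589 rad, so α ≈ 0.1179 rad.

0.1179 rad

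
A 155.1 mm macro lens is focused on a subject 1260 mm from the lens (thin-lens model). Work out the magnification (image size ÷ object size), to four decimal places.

Thin lens: 1/f = 1/dₒ + 1/dᵢ → 1/dᵢ = 1/155.1 − 1/1260 = 0.0056538 mm⁻¹, so dᵢ ≈ 176.8721 mm.
Magnification m = dᵢ/dₒ = 176.8721/1260 ≈ 0.14037.

0.1404×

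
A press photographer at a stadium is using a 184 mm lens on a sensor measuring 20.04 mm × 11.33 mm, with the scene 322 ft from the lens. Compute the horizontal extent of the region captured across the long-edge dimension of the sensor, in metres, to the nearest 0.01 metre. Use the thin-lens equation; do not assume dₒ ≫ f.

dₒ: 322 ft × 304.8 mm/ft = 98145.60 mm.
Similar triangles through the lens centre give W/dₒ = w/dᵢ; with 1/f = 1/dₒ + 1/dᵢ this gives W = w·(dₒ − f)/f.
W = 20.04 mm × (98145.6 − 184) / 184 = 20.04 × 532.4000 ≈ 10669.296 mm = 10.6693 m.

10.67 m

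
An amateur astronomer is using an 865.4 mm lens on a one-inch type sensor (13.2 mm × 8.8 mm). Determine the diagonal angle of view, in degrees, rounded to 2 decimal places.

1.05°

Sensor diagonal = √(13.2² + 8.8²) = √251.6800 ≈ 15.8644 mm.
Angle of view α = 2·arctan(d/2f) with d = 15.8644 mm and f = 865.4 mm.
d/2f = 0.00917; arctan(0.00917) ≈ 0.5252°, so α ≈ 1.0503°.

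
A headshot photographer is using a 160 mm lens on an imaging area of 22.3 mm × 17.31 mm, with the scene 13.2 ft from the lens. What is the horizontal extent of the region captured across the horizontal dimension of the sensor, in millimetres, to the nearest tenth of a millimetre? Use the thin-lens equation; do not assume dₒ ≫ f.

538.5 mm

dₒ: 13.2 ft × 304.8 mm/ft = 4023.36 mm.
Similar triangles through the lens centre give W/dₒ = w/dᵢ; with 1/f = 1/dₒ + 1/dᵢ this gives W = w·(dₒ − f)/f.
W = 22.3 mm × (4023.36 − 160) / 160 = 22.3 × 24.1460 ≈ 538.456 mm.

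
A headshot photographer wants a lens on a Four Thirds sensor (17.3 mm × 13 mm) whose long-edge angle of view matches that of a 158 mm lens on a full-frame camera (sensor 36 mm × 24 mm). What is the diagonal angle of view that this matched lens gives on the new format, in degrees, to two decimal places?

16.22°

Equal long-edge AOV ⇒ f₂ = f₁ · 17.3/36 = 158 × 0.48056 ≈ 75.9278 mm.
Sensor diagonal = √(17.3² + 13²) = √468.2900 ≈ 21.6400 mm.
Diagonal AOV on the new format = 2·arctan(21.6400 / (2 × 75.9278)) = 2·arctan(0.14250) ≈ 16.2205°.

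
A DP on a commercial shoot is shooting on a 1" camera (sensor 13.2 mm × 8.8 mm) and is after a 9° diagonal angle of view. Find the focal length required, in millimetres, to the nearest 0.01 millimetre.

100.79 mm

Sensor diagonal = √(13.2² + 8.8²) = √251.6800 ≈ 15.8644 mm.
From α = 2·arctan(d/2f) we get f = d / (2·tan(α/2)).
With d = 15.8644 mm and α/2 = 4.5°, tan(α/2) ≈ 0.07870, so f ≈ 15.8644 / 0.15740 ≈ 100.7883 mm.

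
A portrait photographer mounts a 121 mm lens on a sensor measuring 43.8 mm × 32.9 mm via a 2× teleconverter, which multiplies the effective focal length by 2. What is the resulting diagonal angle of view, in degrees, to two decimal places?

Effective focal length f = 121 × 2 = 242 mm.
Sensor diagonal = √(43.8² + 32.9²) = √3000.8500 ≈ 54.7800 mm.
α = 2·arctan(54.780 / (2 × 242)) = 2·arctan(0.11318) ≈ 12.9147°.

12.91°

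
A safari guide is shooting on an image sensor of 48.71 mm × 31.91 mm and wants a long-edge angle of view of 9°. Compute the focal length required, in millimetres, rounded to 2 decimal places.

309.46 mm

From α = 2·arctan(w/2f) we get f = w / (2·tan(α/2)).
With w = 48.71 mm and α/2 = 4.5°, tan(α/2) ≈ 0.07870, so f ≈ 48.71 / 0.15740 ≈ 309.4596 mm.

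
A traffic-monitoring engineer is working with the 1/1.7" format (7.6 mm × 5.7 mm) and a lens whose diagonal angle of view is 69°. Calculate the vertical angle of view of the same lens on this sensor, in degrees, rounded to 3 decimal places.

Sensor diagonal = √(7.6² + 5.7²) = √90.2500 ≈ 9.5000 mm.
From the diagonal AOV: f = 9.5000 / (2·tan(34.5°)) = 9.5000 / 1.37456 ≈ 6.9113 mm.
Vertical AOV = 2·arctan(5.7 / (2 × 6.9113)) = 2·arctan(0.41237) ≈ 44.8194°.

44.819°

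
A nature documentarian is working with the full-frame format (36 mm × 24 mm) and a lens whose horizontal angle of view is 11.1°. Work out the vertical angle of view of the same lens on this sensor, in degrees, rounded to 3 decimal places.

From the horizontal AOV: f = 36 / (2·tan(5.55°)) = 36 / 0.19434 ≈ 185.2426 mm.
Vertical AOV = 2·arctan(24 / (2 × 185.2426)) = 2·arctan(0.06478) ≈ 7.4129°.

7.413°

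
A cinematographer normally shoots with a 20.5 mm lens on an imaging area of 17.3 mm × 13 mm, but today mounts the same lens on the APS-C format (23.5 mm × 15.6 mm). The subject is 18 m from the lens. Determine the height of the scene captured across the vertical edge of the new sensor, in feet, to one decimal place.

44.9 ft

The focal length stays 20.5 mm; the relevant sensor dimension is now h = 15.6 mm. Object distance dₒ = 18 m = 18000 mm.
Thin-lens field height W = h·(dₒ − f)/f = 15.6 × (18000 − 20.5)/20.5 ≈ 13681.961 mm = 13681.961/304.8 ft = 44.8883 ft.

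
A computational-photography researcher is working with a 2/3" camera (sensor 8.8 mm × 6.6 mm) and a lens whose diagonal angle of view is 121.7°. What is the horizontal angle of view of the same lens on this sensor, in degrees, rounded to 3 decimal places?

Sensor diagonal = √(8.8² + 6.6²) = √121.0000 ≈ 11.0000 mm.
From the diagonal AOV: f = 11.0000 / (2·tan(60.85°)) = 11.0000 / 3.58592 ≈ 3.0676 mm.
Horizontal AOV = 2·arctan(8.8 / (2 × 3.0676)) = 2·arctan(1.43437) ≈ 110.2339°.

110.234°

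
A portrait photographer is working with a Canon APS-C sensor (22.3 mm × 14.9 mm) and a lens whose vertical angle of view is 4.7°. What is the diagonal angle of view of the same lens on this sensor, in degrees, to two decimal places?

From the vertical AOV: f = 14.9 / (2·tan(2.35°)) = 14.9 / 0.08208 ≈ 181.5379 mm.
Sensor diagonal = √(22.3² + 14.9²) = √719.3000 ≈ 26.8198 mm.
Diagonal AOV = 2·arctan(26.8198 / (2 × 181.5379)) = 2·arctan(0.07387) ≈ 8.4493°.

8.45°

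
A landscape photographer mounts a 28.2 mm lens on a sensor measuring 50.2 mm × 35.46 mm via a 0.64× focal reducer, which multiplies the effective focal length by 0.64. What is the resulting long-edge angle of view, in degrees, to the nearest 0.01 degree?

Effective focal length f = 28.2 × 0.64 = 18.048 mm.
α = 2·arctan(50.2 / (2 × 18.048)) = 2·arctan(1.39074) ≈ 108.5644°.

108.56°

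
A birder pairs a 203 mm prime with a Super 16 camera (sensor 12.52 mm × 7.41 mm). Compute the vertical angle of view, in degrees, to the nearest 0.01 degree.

2.09°

Angle of view α = 2·arctan(h/2f) with h = 7.41 mm and f = 203 mm.
h/2f = 0.01825; arctan(0.01825) ≈ 1.0456°, so α ≈ 2.0912°.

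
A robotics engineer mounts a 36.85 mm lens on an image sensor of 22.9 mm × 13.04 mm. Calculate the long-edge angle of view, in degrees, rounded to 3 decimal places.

Angle of view α = 2·arctan(w/2f) with w = 22.9 mm and f = 36.85 mm.
w/2f = 0.31072; arctan(0.31072) ≈ 17.2610°, so α ≈ 34.5220°.

34.522°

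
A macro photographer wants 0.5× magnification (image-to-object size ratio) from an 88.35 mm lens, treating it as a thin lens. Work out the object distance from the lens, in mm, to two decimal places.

265.05 mm

With m = dᵢ/dₒ and 1/f = 1/dₒ + 1/dᵢ, substituting dᵢ = m·dₒ gives 1/f = (1 + 1/m)/dₒ, hence dₒ = f·(1 + 1/m).
dₒ = 88.35 × (1 + 1/0.5) = 88.35 × 3.00000 ≈ 265.050 mm.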